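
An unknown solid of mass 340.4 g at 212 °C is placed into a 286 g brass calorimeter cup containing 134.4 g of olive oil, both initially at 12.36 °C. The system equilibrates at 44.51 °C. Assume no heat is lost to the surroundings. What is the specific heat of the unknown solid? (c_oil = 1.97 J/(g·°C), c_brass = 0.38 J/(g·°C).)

Heat gained plus heat lost sum to zero:
340.4·c·(44.51 − 212) + 134.4·1.97·(44.51 − 12.36) + 286·0.38·(44.51 − 12.36) = 0
-57014 c = -12006
c = -12006/-57014 ≈ 0.2106 J/(g·°C)

c ≈ 0.211 J/(g·°C)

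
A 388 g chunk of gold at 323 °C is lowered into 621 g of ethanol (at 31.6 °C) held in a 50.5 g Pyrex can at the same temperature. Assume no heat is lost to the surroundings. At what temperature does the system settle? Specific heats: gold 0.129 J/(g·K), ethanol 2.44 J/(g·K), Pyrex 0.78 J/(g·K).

T_f ≈ 40.7 °C

Conservation of energy gives ΣQ = 0:
388·0.129·(T − 323) + 621·2.44·(T − 31.6) + 50.5·0.78·(T − 31.6) = 0
1604.7 T = 65293
T = 65293 / 1604.7 = 40.7 °C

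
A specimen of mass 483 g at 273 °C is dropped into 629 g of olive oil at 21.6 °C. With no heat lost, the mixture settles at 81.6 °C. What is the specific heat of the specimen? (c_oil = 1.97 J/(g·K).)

c ≈ 0.804 J/(g·K)

Energy conservation, ΣQ = 0:
483×c×(81.6 − 273) + 629×1.97×(81.6 − 21.6) = 0
-92446 c = -74348
c = -74348/-92446 ≈ 0.8042 J/(g·K)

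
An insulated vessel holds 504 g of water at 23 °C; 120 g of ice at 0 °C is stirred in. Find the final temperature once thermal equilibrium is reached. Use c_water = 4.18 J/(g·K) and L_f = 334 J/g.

T_f ≈ 3.2 °C

Heat gained plus heat lost sum to zero:
latent heat to melt: 120·334 = 40080; warm the meltwater: 501.6 T; water: 2106.7(T − 23)
2608.3 T = 48455 − 40080 = 8374.6
T ≈ 3.21 °C — above 0 °C, consistent with complete melting.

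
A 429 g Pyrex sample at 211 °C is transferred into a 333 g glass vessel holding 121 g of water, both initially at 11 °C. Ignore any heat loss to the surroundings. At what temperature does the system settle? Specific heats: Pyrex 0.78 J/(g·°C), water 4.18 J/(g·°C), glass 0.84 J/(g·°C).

T_f ≈ 70.7 °C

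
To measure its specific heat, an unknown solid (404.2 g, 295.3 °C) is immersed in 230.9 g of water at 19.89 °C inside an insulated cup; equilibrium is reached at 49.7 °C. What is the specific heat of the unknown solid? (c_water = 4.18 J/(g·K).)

Let T be the final temperature. ΣQ_i = 0:
404.2×c×(49.7 − 295.3) + 230.9×4.18×(49.7 − 19.89) = 0
-99272 c = -28771
c = -28771/-99272 ≈ 0.2898 J/(g·K)

c ≈ 0.29 J/(g·K)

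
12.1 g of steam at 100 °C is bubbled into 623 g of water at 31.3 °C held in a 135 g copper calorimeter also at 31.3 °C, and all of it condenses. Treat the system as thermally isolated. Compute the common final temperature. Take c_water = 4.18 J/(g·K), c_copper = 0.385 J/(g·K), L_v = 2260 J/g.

T_f ≈ 42.7 °C

Energy balance with sensible and latent terms:
steam→water at 100 °C releases m L_v = 12.1×2260 = 27346; condensate cools 100→T: 12.1×4.18×(T − 100) = 50.58(T − 100); original water: 2604.1(T − 31.3); copper cup: 135×0.385×(T − 31.3) = 51.98(T − 31.3)
2706.7 T = 27346 + 5057.8 + 83136 = 115540
T ≈ 42.69 °C, under the boiling point, so the assumption holds.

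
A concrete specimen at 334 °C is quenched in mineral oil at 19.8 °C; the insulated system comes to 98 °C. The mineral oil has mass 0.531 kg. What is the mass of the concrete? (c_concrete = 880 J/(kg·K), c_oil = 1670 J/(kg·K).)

m ≈ 0.334 kg

Net heat exchanged in the isolated system is zero:
m×880×(98 − 334) + 0.531×1670×(98 − 19.8) = 0
-207680 m = -69345
m = -69345/-207680 ≈ 0.3339 kg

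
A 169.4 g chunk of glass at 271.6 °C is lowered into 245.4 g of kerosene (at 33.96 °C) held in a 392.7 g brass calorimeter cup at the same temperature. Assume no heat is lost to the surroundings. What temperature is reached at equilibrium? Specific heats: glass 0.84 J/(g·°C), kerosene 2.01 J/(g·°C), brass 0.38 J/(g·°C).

T_f ≈ 77.0 °C

With ΣQ=0 the equilibrium temperature is the m·c-weighted mean:
T_f = (142.3×271.6 + 493.25×33.96 + 149.23×33.96) / (142.3 + 493.25 + 149.23)
    = 60466 / 784.78 ≈ 77.05 °C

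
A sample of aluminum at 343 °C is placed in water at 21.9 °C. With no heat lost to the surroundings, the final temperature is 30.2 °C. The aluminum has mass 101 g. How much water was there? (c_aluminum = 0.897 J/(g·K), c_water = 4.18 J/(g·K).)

m ≈ 817 g

Let T be the final temperature. ΣQ_i = 0:
101×0.897×(30.2 − 343) + m×4.18×(30.2 − 21.9) = 0
34.69 m = 28339
m = 28339/34.69 ≈ 816.8 g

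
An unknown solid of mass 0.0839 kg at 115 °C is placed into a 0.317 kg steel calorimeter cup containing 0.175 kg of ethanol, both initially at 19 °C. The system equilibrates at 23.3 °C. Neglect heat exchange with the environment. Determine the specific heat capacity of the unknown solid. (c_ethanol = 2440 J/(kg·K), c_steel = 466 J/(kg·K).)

Setting the total heat transfer to zero:
0.0839×c×(23.3 − 115) + 0.175×2440×(23.3 − 19) + 0.317×466×(23.3 − 19) = 0
-7.694 c = -2471.3
c = -2471.3/-7.694 ≈ 321.2 J/(kg·K)

c ≈ 321 J/(kg·K)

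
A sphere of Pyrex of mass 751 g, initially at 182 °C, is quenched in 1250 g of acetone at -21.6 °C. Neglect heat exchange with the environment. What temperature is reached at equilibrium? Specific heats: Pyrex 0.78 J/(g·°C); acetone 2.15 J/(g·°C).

Heat lost by the Pyrex equals heat gained by the acetone:
751×0.78×(182 − T) = 1250×2.15×(T − (-21.6))
585.78(182 − T) = 2687.5(T − (-21.6))
3273.3 T = 48562  ⇒  T ≈ 14.84 °C

T_f ≈ 14.8 °C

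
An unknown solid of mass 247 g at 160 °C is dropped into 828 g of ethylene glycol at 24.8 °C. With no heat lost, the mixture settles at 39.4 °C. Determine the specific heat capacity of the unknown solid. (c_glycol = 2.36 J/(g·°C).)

c ≈ 0.958 J/(g·°C)

Taking heat into each body as positive, Σ m c ΔT = 0:
247×c×(39.4 − 160) + 828×2.36×(39.4 − 24.8) = 0
-29788 c = -28530
c = -28530/-29788 ≈ 0.9577 J/(g·°C)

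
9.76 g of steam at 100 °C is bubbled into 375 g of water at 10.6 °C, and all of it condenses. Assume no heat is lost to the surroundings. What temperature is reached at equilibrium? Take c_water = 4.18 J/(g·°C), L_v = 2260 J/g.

T_f ≈ 26.6 °C

Sum of m c ΔT and latent-heat terms is zero:
steam→water at 100 °C releases m L_v = 9.76·2260 = 22058
  condensed water 100 °C→T: 40.8(T − 100)
  original water: 1567.5(T − 10.6)
1608.3 T = 22058 + 4079.7 + 16616 = 42753
T ≈ 26.58 °C (< 100 °C, so full condensation is consistent).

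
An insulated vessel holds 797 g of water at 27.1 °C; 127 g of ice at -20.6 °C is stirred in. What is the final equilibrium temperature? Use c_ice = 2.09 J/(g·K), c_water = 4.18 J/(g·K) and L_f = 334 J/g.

T_f ≈ 11.0 °C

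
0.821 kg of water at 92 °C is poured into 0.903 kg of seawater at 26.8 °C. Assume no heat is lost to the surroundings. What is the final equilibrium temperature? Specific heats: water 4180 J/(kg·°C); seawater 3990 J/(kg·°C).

Heat lost by the water equals heat gained by the seawater:
0.821×4180×(92 − T) = 0.903×3990×(T − 26.8)
3431.8(92 − T) = 3603(T − 26.8)
7034.8 T = 412283  ⇒  T ≈ 58.61 °C

T_f ≈ 58.6 °C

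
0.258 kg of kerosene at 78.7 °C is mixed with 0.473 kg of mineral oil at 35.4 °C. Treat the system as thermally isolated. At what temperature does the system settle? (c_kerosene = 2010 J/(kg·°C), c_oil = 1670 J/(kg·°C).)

T_f ≈ 52.6 °C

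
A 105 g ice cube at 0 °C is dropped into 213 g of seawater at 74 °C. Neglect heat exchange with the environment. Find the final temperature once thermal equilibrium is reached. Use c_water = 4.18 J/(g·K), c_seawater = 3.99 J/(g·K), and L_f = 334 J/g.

Conservation of energy gives ΣQ = 0:
latent heat to melt: 105×334 = 35070; warm the meltwater: 438.9 T; seawater cools: 213×3.99×(T − 74) = 849.87(T − 74)
1288.8 T = 62890 − 35070 = 27820
T ≈ 21.59 °C. Since T > 0 °C, the all-ice-melts assumption holds.

T_f ≈ 21.6 °C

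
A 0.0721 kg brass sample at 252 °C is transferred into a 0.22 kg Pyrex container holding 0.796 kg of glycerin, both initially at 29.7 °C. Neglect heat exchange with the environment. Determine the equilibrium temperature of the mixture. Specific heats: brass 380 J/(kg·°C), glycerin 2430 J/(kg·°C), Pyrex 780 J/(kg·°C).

T_f ≈ 32.6 °C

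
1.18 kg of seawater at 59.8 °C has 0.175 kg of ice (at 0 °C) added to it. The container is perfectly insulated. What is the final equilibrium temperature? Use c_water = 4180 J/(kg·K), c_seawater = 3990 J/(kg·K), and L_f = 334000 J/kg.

T_f ≈ 41.0 °C

Setting the total heat transfer to zero:
melt ice: 0.175·334000 = 58450; warm the meltwater: 731.5 T; seawater cools: 1.18·3990·(T − 59.8) = 4708.2(T − 59.8)
5439.7 T = 281550 − 58450 = 223100
T ≈ 41.01 °C — above 0 °C, consistent with complete melting.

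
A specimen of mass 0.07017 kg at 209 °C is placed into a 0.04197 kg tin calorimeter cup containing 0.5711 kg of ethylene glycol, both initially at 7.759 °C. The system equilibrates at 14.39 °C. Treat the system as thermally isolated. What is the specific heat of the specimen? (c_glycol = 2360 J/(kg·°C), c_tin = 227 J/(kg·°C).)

Let T be the final temperature. ΣQ_i = 0:
0.07017×c×(14.39 − 209) + 0.5711×2360×(14.39 − 7.759) + 0.04197×227×(14.39 − 7.759) = 0
-13.66 c = -9000.4
c = -9000.4/-13.66 ≈ 659.1 J/(kg·°C)

c ≈ 659 J/(kg·°C)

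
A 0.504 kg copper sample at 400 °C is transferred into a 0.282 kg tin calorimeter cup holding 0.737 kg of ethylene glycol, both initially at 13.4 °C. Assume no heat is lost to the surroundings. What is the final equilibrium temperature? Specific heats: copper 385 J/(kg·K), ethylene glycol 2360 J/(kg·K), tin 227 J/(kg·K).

Setting the total heat transfer to zero:
0.504×385×(T − 400) + 0.737×2360×(T − 13.4) + 0.282×227×(T − 13.4) = 0
1997.4 T = 101781
T = 101781 / 1997.4 = 51 °C

T_f ≈ 51.0 °C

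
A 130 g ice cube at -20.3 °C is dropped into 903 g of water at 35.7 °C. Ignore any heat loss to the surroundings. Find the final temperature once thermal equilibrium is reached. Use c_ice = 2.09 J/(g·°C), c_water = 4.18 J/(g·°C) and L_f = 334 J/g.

T_f ≈ 19.9 °C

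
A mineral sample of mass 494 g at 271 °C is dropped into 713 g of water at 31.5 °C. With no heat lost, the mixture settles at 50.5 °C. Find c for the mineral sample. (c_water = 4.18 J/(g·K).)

c ≈ 0.52 J/(g·K)

Taking heat into each body as positive, Σ m c ΔT = 0:
494×c×(50.5 − 271) + 713×4.18×(50.5 − 31.5) = 0
-108927 c = -56626
c = -56626/-108927 ≈ 0.5199 J/(g·K)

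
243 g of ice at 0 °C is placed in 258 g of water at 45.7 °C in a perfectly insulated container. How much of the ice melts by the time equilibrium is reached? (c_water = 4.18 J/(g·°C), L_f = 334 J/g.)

m_melted ≈ 148 g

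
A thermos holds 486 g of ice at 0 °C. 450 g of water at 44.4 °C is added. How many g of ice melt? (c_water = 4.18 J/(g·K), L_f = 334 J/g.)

Water can give up m c ΔT = 450·4.18·44.4 = 83516 J before reaching 0 °C.
To melt every bit of ice: 486·334 = 162324 J.
That's not enough to melt it all — equilibrium is at 0 °C with ice remaining.
m_melt = 83516 / L_f = 250 g.

m_melted ≈ 250 g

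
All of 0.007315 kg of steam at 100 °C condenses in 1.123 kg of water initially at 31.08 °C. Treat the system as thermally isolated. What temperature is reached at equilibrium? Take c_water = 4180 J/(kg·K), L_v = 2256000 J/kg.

T_f ≈ 35.0 °C

Net heat exchanged in the isolated system is zero:
latent heat released on condensation: 0.007315×2256000 = 16503
  condensate cools 100→T: 0.007315×4180×(T − 100) = 30.58(T − 100)
  water warms: 1.123×4180×(T − 31.08) = 4694.1(T − 31.08)
4724.7 T = 16503 + 3057.7 + 145894 = 165454
T ≈ 35.02 °C (< 100 °C, so full condensation is consistent).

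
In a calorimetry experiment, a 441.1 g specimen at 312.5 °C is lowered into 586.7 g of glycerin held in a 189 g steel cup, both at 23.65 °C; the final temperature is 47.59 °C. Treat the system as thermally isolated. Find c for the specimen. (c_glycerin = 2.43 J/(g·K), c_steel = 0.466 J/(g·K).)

c ≈ 0.31 J/(g·K)

Setting the total heat transfer to zero:
441.1×c×(47.59 − 312.5) + 586.7×2.43×(47.59 − 23.65) + 189×0.466×(47.59 − 23.65) = 0
-116852 c = -36239
c = -36239/-116852 ≈ 0.3101 J/(g·K)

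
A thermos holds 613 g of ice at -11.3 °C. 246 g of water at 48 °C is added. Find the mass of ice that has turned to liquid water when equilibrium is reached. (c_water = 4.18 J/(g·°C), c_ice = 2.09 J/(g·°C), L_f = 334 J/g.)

m_melted ≈ 104 g

Heat available from the water dropping to 0 °C: 246·4.18·48 = 49357 J.
Warming the ice to 0 °C takes 613·2.09·11.3 = 14477 J, leaving 34880 J for melting.
To melt every bit of ice: 613·334 = 204742 J.
That's not enough to melt it all — equilibrium is at 0 °C with ice remaining.
m_melt = 34880 / L_f = 104.4 g.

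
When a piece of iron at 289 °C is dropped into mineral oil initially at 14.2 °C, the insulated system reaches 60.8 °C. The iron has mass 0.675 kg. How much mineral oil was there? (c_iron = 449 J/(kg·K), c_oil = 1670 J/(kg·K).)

m ≈ 0.889 kg

Let T be the final temperature. ΣQ_i = 0:
0.675×449×(60.8 − 289) + m×1670×(60.8 − 14.2) = 0
77822 m = 69162
m = 69162/77822 ≈ 0.8887 kg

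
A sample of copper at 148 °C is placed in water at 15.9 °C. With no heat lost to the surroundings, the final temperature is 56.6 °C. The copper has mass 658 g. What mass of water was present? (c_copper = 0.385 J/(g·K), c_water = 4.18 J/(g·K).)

m ≈ 136 g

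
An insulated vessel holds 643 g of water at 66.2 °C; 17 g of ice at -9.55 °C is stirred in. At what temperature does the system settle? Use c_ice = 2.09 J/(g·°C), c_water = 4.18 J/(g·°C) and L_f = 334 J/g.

T_f ≈ 62.3 °C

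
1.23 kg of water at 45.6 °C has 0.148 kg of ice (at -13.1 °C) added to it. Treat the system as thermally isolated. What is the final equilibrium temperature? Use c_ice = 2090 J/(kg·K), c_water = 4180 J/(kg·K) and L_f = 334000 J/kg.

Heat gained plus heat lost sum to zero:
warm ice to 0 °C: 0.148·2090·(0 − (-13.1)) = 4052.1; fusion: m_ice L_f = 0.148·334000 = 49432; meltwater 0→T: 0.148·4180·T = 618.64 T; water: 5141.4(T − 45.6)
5760 T = 234448 − 53484 = 180964
T ≈ 31.42 °C (positive, so assuming full melt was valid).

T_f ≈ 31.4 °C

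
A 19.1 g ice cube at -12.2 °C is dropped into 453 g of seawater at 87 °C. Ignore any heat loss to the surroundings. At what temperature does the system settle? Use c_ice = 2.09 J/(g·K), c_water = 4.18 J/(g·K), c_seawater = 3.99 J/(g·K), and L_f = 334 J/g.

T_f ≈ 79.7 °C

Conservation of energy gives ΣQ = 0:
ice -12.2→0 °C: 19.1·2.09·12.2 = 487.01
  melt ice: 19.1·334 = 6379.4
  meltwater 0→T: 19.1·4.18·T = 79.84 T
  seawater cools: 453·3.99·(T − 87) = 1807.5(T − 87)
1887.3 T = 157250 − 6866.4 = 150383
T ≈ 79.68 °C. Since T > 0 °C, the all-ice-melts assumption holds.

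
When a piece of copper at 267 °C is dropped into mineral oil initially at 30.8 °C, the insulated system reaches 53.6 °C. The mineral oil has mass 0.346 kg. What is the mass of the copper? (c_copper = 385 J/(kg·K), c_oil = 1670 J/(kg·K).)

m ≈ 0.16 kg

|Q_copper| = |Q_oil|:
m×385×(267 − 53.6) = 0.346×1670×(53.6 − 30.8)
82159 m = 13174  ⇒  m ≈ 0.1604 kg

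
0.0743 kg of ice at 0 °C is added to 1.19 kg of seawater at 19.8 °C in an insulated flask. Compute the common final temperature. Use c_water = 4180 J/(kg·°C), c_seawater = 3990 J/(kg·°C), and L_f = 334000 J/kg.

T_f ≈ 13.7 °C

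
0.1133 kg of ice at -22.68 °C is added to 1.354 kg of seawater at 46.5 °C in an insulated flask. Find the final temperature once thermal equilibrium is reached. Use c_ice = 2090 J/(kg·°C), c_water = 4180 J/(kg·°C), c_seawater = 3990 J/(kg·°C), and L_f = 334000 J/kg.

T_f ≈ 35.4 °C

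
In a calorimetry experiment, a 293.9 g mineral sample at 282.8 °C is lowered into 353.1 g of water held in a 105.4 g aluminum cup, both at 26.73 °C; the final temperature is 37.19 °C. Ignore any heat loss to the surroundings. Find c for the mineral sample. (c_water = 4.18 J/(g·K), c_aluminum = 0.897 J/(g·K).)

c ≈ 0.228 J/(g·K)

Setting the total heat transfer to zero:
293.9×c×(37.19 − 282.8) + 353.1×4.18×(37.19 − 26.73) + 105.4×0.897×(37.19 − 26.73) = 0
-72185 c = -16427
c = -16427/-72185 ≈ 0.2276 J/(g·K)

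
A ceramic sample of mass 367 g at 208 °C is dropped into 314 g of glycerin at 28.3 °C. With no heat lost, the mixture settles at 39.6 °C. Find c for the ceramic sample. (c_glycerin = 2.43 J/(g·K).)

Net heat exchanged in the isolated system is zero:
367·c·(39.6 − 208) + 314·2.43·(39.6 − 28.3) = 0
-61803 c = -8622.1
c = -8622.1/-61803 ≈ 0.1395 J/(g·K)

c ≈ 0.14 J/(g·K)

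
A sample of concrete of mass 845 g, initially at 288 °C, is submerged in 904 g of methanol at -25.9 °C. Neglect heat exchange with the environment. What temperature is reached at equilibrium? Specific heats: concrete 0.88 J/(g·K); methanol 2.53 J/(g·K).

T_f ≈ 51.1 °C

Let T be the final temperature. ΣQ_i = 0:
845×0.88×(T − 288) + 904×2.53×(T − (-25.9)) = 0
3030.7 T = 154920
T = 154920 / 3030.7 = 51.1 °C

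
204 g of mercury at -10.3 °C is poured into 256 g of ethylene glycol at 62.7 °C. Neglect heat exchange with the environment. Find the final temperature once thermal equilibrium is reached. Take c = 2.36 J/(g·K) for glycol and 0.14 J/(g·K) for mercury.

Conservation of energy gives ΣQ = 0:
256*2.36*(T − 62.7) + 204*0.14*(T − (-10.3)) = 0
604.16(T − 62.7) + 28.56(T − (-10.3)) = 0
(604.16 + 28.56) T = 604.16*62.7 + 28.56*(-10.3)
T = 37587/632.72 ≈ 59.40 °C

T_f ≈ 59.4 °C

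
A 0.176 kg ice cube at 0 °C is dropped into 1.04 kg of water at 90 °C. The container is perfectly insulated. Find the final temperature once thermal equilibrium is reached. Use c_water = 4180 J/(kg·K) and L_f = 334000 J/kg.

Sum of m c ΔT and latent-heat terms is zero:
fusion: m_ice L_f = 0.176·334000 = 58784; warm the meltwater: 735.68 T; water: 4347.2(T − 90)
5082.9 T = 391248 − 58784 = 332464
T ≈ 65.41 °C. Since T > 0 °C, the all-ice-melts assumption holds.

T_f ≈ 65.4 °C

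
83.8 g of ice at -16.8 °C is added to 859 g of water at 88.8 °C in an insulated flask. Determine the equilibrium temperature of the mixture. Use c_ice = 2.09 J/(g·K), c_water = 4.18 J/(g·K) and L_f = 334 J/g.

T_f ≈ 73.1 °C

Setting the total heat transfer to zero:
warm ice to 0 °C: 83.8×2.09×(0 − (-16.8)) = 2942.4; melt ice: 83.8×334 = 27989; warm the meltwater: 350.28 T; water cools: 859×4.18×(T − 88.8) = 3590.6(T − 88.8)
3940.9 T = 318847 − 30932 = 287915
T ≈ 73.06 °C. Since T > 0 °C, the all-ice-melts assumption holds.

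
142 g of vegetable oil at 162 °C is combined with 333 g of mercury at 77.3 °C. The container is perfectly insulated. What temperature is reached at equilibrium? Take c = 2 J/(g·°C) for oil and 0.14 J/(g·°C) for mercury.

Heat gained plus heat lost sum to zero:
142*2*(T − 162) + 333*0.14*(T − 77.3) = 0
284(T − 162) + 46.62(T − 77.3) = 0
330.62 T = 49612
T ≈ 150.06 °C

T_f ≈ 150.1 °C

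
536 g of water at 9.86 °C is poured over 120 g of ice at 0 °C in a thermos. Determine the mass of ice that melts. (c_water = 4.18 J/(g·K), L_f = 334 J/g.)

Cooling the water to 0 °C releases 536·4.18·9.86 = 22091 J.
Melting all 120 g of ice would need 120·334 = 40080 J.
22091 J < 40080 J, so only part of the ice melts and the system sits at 0 °C.
Mass melted = 22091/334 ≈ 66.14 g.

m_melted ≈ 66.1 g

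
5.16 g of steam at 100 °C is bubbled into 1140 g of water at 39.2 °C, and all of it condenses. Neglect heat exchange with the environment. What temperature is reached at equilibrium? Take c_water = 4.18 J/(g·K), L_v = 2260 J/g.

T_f ≈ 41.9 °C

Setting the total heat transfer to zero:
steam→water at 100 °C releases m L_v = 5.16×2260 = 11662
  condensate cools 100→T: 5.16×4.18×(T − 100) = 21.57(T − 100)
  original water: 4765.2(T − 39.2)
4786.8 T = 11662 + 2156.9 + 186796 = 200614
T ≈ 41.91 °C (< 100 °C, so full condensation is consistent).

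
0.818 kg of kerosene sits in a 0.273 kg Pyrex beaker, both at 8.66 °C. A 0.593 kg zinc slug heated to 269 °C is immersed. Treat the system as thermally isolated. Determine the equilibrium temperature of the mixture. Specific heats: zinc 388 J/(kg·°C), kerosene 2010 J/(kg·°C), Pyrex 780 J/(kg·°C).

T_f ≈ 37.4 °C

Taking heat into each body as positive, Σ m c ΔT = 0:
0.593×388×(T − 269) + 0.818×2010×(T − 8.66) + 0.273×780×(T − 8.66) = 0
230.08(T − 269) + 1644.2(T − 8.66) + 212.94(T − 8.66) = 0
(230.08 + 1644.2 + 212.94) T = 230.08×269 + 1644.2×8.66 + 212.94×8.66
T ≈ 37.36 °C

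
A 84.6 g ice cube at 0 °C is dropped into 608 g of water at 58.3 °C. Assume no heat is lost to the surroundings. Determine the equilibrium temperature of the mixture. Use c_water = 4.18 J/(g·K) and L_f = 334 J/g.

T_f ≈ 41.4 °C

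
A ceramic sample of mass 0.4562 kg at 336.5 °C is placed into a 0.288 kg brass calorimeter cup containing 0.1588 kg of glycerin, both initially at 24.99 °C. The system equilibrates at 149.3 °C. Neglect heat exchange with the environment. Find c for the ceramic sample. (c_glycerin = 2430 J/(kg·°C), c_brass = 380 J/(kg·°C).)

Let T be the final temperature. ΣQ_i = 0:
0.4562×c×(149.3 − 336.5) + 0.1588×2430×(149.3 − 24.99) + 0.288×380×(149.3 − 24.99) = 0
-85.4 c = -61574
c = -61574/-85.4 ≈ 721 J/(kg·°C)

c ≈ 721 J/(kg·°C)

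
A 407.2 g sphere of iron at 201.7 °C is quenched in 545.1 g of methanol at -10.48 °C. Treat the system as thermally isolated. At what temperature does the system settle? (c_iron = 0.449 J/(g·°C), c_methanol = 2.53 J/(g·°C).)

T_f ≈ 14.4 °C

With ΣQ=0 the equilibrium temperature is the m·c-weighted mean:
T_f = (182.83*201.7 + 1379.1*(-10.48)) / (182.83 + 1379.1)
    = 22424 / 1561.9 ≈ 14.36 °C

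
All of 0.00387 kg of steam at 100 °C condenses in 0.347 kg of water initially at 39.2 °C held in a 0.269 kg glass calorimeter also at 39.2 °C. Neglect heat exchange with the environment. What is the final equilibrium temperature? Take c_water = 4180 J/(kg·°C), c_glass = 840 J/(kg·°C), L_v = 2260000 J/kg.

T_f ≈ 44.9 °C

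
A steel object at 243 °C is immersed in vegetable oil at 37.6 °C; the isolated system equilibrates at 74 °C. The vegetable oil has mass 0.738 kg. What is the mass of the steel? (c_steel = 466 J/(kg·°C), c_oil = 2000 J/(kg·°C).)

Let T be the final temperature. ΣQ_i = 0:
m×466×(74 − 243) + 0.738×2000×(74 − 37.6) = 0
-78754 m = -53726
m = -53726/-78754 ≈ 0.6822 kg

m ≈ 0.682 kg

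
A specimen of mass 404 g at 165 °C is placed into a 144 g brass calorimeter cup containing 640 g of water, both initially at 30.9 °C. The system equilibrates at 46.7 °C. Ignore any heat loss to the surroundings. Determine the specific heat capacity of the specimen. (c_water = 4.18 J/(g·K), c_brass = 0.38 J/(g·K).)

c ≈ 0.902 J/(g·K)

Net heat exchanged in the isolated system is zero:
404·c·(46.7 − 165) + 640·4.18·(46.7 − 30.9) + 144·0.38·(46.7 − 30.9) = 0
-47793 c = -43133
c = -43133/-47793 ≈ 0.9025 J/(g·K)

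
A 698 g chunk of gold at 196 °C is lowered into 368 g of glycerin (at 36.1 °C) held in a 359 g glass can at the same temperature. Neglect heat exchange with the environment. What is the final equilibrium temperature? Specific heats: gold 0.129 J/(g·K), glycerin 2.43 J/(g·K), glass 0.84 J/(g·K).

Energy conservation, ΣQ = 0:
698·0.129·(T − 196) + 368·2.43·(T − 36.1) + 359·0.84·(T − 36.1) = 0
1285.8 T = 60817
T = 60817 / 1285.8 = 47.3 °C

T_f ≈ 47.3 °C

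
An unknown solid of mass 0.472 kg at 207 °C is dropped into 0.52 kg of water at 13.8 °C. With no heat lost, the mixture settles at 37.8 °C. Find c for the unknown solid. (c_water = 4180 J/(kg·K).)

Heat lost by the unknown solid = heat gained by the water:
0.472×c×(207 − 37.8) = 0.52×4180×(37.8 − 13.8)
79.86 c = 52166  ⇒  c ≈ 653.2 J/(kg·K)

c ≈ 653 J/(kg·K)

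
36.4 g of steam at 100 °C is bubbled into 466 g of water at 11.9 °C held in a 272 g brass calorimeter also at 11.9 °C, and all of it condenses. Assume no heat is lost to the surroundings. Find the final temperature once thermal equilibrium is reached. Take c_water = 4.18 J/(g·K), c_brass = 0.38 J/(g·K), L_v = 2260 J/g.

Sum of m c ΔT and latent-heat terms is zero:
condense steam: −36.4×2260 = −82264
  condensate cools 100→T: 36.4×4.18×(T − 100) = 152.15(T − 100)
  original water: 1947.9(T − 11.9)
  cup: 103.36(T − 11.9)
2203.4 T = 82264 + 15215 + 24410 = 121889
T ≈ 55.32 °C — below 100 °C, confirming all the steam condensed.

T_f ≈ 55.3 °C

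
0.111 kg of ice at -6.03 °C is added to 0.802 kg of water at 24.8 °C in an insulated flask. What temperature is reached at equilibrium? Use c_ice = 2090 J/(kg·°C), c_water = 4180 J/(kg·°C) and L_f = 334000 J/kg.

T_f ≈ 11.7 °C

Net heat exchanged in the isolated system is zero:
warm ice to 0 °C: 0.111·2090·(0 − (-6.03)) = 1398.9; melt ice: 0.111·334000 = 37074; meltwater 0→T: 0.111·4180·T = 463.98 T; water cools: 0.802·4180·(T − 24.8) = 3352.4(T − 24.8)
3816.3 T = 83139 − 38473 = 44666
T ≈ 11.70 °C. Since T > 0 °C, the all-ice-melts assumption holds.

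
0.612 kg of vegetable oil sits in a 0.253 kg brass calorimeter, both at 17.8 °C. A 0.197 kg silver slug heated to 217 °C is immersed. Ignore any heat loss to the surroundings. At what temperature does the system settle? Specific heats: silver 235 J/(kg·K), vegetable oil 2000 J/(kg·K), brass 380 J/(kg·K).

T_f ≈ 24.5 °C

Taking heat into each body as positive, Σ m c ΔT = 0:
0.197×235×(T − 217) + 0.612×2000×(T − 17.8) + 0.253×380×(T − 17.8) = 0
46.3(T − 217) + 1224(T − 17.8) + 96.14(T − 17.8) = 0
(46.3 + 1224 + 96.14) T = 46.3×217 + 1224×17.8 + 96.14×17.8
T ≈ 24.55 °C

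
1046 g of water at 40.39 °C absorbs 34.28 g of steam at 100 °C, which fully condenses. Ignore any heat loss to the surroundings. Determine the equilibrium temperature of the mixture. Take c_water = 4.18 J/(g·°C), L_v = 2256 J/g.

Heat gained plus heat lost sum to zero:
condense steam: −34.28×2256 = −77336
  condensed water 100 °C→T: 143.29(T − 100)
  water warms: 1046×4.18×(T − 40.39) = 4372.3(T − 40.39)
4515.6 T = 77336 + 14329 + 176596 = 268261
T ≈ 59.41 °C — below 100 °C, confirming all the steam condensed.

T_f ≈ 59.4 °C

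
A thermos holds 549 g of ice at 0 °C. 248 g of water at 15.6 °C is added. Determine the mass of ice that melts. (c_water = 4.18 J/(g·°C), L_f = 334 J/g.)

m_melted ≈ 48.4 g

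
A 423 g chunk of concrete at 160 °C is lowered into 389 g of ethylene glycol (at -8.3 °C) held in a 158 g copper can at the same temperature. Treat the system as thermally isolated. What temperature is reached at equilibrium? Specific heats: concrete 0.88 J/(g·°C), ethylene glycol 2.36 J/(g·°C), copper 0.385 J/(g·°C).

T_f ≈ 38.1 °C

Setting the total heat transfer to zero:
423·0.88·(T − 160) + 389·2.36·(T − (-8.3)) + 158·0.385·(T − (-8.3)) = 0
372.24(T − 160) + 918.04(T − (-8.3)) + 60.83(T − (-8.3)) = 0
(372.24 + 918.04 + 60.83) T = 372.24·160 + 918.04·(-8.3) + 60.83·(-8.3)
T = 51434 / 1351.1 = 38.1 °C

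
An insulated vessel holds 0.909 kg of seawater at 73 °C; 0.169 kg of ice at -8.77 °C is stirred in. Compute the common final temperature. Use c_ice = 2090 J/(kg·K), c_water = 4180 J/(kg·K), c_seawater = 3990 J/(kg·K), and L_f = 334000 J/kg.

T_f ≈ 47.4 °C

Heat gained plus heat lost sum to zero:
ice -8.77→0 °C: 0.169·2090·8.77 = 3097.7
  fusion: m_ice L_f = 0.169·334000 = 56446
  warm the meltwater: 706.42 T
  seawater: 3626.9(T − 73)
4333.3 T = 264764 − 59544 = 205221
T ≈ 47.36 °C. Since T > 0 °C, the all-ice-melts assumption holds.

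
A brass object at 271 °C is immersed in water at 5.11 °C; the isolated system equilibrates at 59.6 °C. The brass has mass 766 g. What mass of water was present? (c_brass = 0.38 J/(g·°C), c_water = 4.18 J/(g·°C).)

m ≈ 270 g

Setting the total heat transfer to zero:
766×0.38×(59.6 − 271) + m×4.18×(59.6 − 5.11) = 0
227.77 m = 61534
m = 61534/227.77 ≈ 270.2 g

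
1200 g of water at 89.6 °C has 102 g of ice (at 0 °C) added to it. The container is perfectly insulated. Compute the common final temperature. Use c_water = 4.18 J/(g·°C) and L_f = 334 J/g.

T_f ≈ 76.3 °C

Energy balance with sensible and latent terms:
latent heat to melt: 102·334 = 34068
  warm the meltwater: 426.36 T
  water cools: 1200·4.18·(T − 89.6) = 5016(T − 89.6)
5442.4 T = 449434 − 34068 = 415366
T ≈ 76.32 °C. Since T > 0 °C, the all-ice-melts assumption holds.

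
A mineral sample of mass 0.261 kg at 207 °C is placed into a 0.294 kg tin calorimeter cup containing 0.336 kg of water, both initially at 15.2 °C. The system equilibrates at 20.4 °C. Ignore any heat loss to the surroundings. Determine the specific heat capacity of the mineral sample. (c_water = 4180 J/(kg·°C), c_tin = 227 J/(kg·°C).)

c ≈ 157 J/(kg·°C)

Net heat exchanged in the isolated system is zero:
0.261·c·(20.4 − 207) + 0.336·4180·(20.4 − 15.2) + 0.294·227·(20.4 − 15.2) = 0
-48.7 c = -7650.3
c = -7650.3/-48.7 ≈ 157.1 J/(kg·°C)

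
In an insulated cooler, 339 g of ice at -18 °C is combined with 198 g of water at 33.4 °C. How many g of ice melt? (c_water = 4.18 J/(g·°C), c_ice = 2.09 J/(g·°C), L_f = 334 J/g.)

m_melted ≈ 44.6 g

Heat available from the water dropping to 0 °C: 198·4.18·33.4 = 27643 J.
Warming the ice to 0 °C takes 339·2.09·18 = 12753 J, leaving 14890 J for melting.
Fully melting the ice requires m_ice L_f = 339·334 = 113226 J.
That's not enough to melt it all — equilibrium is at 0 °C with ice remaining.
Mass melted = 14890/334 ≈ 44.58 g.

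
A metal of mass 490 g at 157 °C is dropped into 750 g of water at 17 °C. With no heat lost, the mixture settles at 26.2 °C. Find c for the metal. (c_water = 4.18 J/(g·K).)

m_s c (T_s − T_f) = m_water c_water (T_f − T_0):
490·c·(157 − 26.2) = 750·4.18·(26.2 − 17)
64092 c = 28842  ⇒  c ≈ 0.45 J/(g·K)

c ≈ 0.45 J/(g·K)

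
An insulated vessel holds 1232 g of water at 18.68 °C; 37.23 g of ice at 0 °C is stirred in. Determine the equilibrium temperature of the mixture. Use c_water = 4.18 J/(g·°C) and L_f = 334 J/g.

T_f ≈ 15.8 °C

Setting the total heat transfer to zero:
melt ice: 37.23×334 = 12435
  warm the meltwater: 155.62 T
  water cools: 1232×4.18×(T − 18.68) = 5149.8(T − 18.68)
5305.4 T = 96198 − 12435 = 83763
T ≈ 15.79 °C (positive, so assuming full melt was valid).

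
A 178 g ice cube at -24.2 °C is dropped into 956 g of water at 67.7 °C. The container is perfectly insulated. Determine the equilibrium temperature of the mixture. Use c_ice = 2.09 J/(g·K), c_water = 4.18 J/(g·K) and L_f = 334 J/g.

Net heat exchanged in the isolated system is zero:
warm ice to 0 °C: 178·2.09·(0 − (-24.2)) = 9002.9
  latent heat to melt: 178·334 = 59452
  warm the meltwater: 744.04 T
  water: 3996.1(T − 67.7)
4740.1 T = 270535 − 68455 = 202080
T ≈ 42.63 °C (positive, so assuming full melt was valid).

T_f ≈ 42.6 °C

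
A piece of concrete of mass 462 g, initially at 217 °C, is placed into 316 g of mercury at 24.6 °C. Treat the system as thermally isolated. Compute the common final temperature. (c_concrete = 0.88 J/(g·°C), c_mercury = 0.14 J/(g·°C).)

T_f ≈ 198.1 °C

Setting the total heat transfer to zero:
462×0.88×(T − 217) + 316×0.14×(T − 24.6) = 0
406.56(T − 217) + 44.24(T − 24.6) = 0
450.8 T = 89312
T = 89312 / 450.8 = 198 °C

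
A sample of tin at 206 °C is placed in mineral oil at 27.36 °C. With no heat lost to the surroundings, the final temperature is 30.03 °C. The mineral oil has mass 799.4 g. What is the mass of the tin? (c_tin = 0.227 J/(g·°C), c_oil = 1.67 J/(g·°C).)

|Q_tin| = |Q_oil|:
m×0.227×(206 − 30.03) = 799.4×1.67×(30.03 − 27.36)
39.95 m = 3564.4  ⇒  m ≈ 89.23 g

m ≈ 89.2 g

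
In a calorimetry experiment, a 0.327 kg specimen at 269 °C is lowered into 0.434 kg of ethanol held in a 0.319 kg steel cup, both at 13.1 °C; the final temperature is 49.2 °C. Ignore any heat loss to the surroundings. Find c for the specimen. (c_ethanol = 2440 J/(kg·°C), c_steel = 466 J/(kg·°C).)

Net heat exchanged in the isolated system is zero:
0.327×c×(49.2 − 269) + 0.434×2440×(49.2 − 13.1) + 0.319×466×(49.2 − 13.1) = 0
-71.87 c = -43595
c = -43595/-71.87 ≈ 606.5 J/(kg·°C)

c ≈ 607 J/(kg·°C)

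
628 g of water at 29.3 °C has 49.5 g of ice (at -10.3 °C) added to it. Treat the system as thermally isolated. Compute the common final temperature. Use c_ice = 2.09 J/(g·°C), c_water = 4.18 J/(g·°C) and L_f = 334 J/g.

T_f ≈ 20.9 °C

Net heat exchanged in the isolated system is zero:
ice -10.3→0 °C: 49.5×2.09×10.3 = 1065.6
  melt ice: 49.5×334 = 16533
  warm the meltwater: 206.91 T
  water cools: 628×4.18×(T − 29.3) = 2625(T − 29.3)
2831.9 T = 76914 − 17599 = 59315
T ≈ 20.94 °C. Since T > 0 °C, the all-ice-melts assumption holds.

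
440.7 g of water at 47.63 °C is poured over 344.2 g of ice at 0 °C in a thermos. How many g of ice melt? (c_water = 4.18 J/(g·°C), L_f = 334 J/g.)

Water can give up m c ΔT = 440.7×4.18×47.63 = 87740 J before reaching 0 °C.
Melting all 344.2 g of ice would need 344.2×334 = 114963 J.
That's not enough to melt it all — equilibrium is at 0 °C with ice remaining.
Mass melted = 87740/334 ≈ 262.7 g.

m_melted ≈ 263 g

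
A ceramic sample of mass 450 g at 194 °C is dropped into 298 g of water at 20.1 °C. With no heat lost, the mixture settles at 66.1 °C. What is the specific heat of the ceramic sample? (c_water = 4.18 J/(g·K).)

Taking heat into each body as positive, Σ m c ΔT = 0:
450×c×(66.1 − 194) + 298×4.18×(66.1 − 20.1) = 0
-57555 c = -57299
c = -57299/-57555 ≈ 0.9956 J/(g·K)

c ≈ 0.996 J/(g·K)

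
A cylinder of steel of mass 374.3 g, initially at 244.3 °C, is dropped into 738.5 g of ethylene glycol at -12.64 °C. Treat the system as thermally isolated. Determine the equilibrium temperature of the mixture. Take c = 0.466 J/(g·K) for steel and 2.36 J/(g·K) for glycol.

T_f ≈ 10.7 °C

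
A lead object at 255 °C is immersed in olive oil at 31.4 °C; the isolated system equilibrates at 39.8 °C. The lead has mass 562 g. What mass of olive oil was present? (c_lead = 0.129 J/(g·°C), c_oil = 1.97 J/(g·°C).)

Heat gained plus heat lost sum to zero:
562×0.129×(39.8 − 255) + m×1.97×(39.8 − 31.4) = 0
16.55 m = 15602
m = 15602/16.55 ≈ 942.8 g

m ≈ 943 g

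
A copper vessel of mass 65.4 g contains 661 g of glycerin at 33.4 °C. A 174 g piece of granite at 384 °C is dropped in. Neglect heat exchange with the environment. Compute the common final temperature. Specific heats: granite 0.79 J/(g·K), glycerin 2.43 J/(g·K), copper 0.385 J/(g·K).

T_f ≈ 60.6 °C

Conservation of energy gives ΣQ = 0:
174×0.79×(T − 384) + 661×2.43×(T − 33.4) + 65.4×0.385×(T − 33.4) = 0
137.46(T − 384) + 1606.2(T − 33.4) + 25.18(T − 33.4) = 0
(137.46 + 1606.2 + 25.18) T = 137.46×384 + 1606.2×33.4 + 25.18×33.4
T = 107274 / 1768.9 = 60.6 °C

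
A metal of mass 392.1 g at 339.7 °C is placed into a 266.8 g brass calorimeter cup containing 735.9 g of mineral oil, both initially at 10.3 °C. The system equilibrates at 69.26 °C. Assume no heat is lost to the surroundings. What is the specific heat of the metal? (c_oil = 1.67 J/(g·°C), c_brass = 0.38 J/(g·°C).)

c ≈ 0.74 J/(g·°C)

Energy conservation, ΣQ = 0:
392.1×c×(69.26 − 339.7) + 735.9×1.67×(69.26 − 10.3) + 266.8×0.38×(69.26 − 10.3) = 0
-106040 c = -78437
c = -78437/-106040 ≈ 0.7397 J/(g·°C)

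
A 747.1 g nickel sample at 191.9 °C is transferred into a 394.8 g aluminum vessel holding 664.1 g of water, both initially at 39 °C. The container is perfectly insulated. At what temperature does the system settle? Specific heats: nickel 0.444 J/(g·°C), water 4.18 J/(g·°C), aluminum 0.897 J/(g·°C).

T_f ≈ 53.7 °C

Taking heat into each body as positive, Σ m c ΔT = 0:
747.1*0.444*(T − 191.9) + 664.1*4.18*(T − 39) + 394.8*0.897*(T − 39) = 0
(331.71 + 2775.9 + 354.14) T = 331.71*191.9 + 2775.9*39 + 354.14*39
T ≈ 53.65 °C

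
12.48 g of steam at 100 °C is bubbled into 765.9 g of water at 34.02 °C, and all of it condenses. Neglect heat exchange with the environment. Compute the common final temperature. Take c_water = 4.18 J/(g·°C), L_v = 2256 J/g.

T_f ≈ 43.7 °C

Heat gained plus heat lost sum to zero:
steam→water at 100 °C releases m L_v = 12.48×2256 = 28155
  condensed water 100 °C→T: 52.17(T − 100)
  original water: 3201.5(T − 34.02)
3253.6 T = 28155 + 5216.6 + 108914 = 142285
T ≈ 43.73 °C — below 100 °C, confirming all the steam condensed.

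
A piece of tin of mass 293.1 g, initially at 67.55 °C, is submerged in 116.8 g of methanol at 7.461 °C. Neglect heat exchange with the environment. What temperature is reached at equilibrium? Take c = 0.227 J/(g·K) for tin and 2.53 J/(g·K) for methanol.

T_f = Σ m_i c_i T_i / Σ m_i c_i:
T_f = (66.53·67.55 + 295.5·7.461) / (66.53 + 295.5)
    = 6699.1 / 362.04 ≈ 18.50 °C

T_f ≈ 18.5 °C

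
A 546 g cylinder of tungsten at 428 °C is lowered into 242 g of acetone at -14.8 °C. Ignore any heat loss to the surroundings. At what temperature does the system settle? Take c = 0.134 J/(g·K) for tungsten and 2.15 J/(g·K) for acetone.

Set heat shed by the hot body equal to heat absorbed by the cold body:
546×0.134×(428 − T) = 242×2.15×(T − (-14.8))
73.16(428 − T) = 520.3(T − (-14.8))
593.46 T = 23614  ⇒  T ≈ 39.79 °C

T_f ≈ 39.8 °C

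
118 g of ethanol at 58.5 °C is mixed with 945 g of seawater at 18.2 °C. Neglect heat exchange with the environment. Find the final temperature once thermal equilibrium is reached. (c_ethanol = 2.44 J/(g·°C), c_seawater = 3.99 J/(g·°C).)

Taking heat into each body as positive, Σ m c ΔT = 0:
118*2.44*(T − 58.5) + 945*3.99*(T − 18.2) = 0
287.92(T − 58.5) + 3770.6(T − 18.2) = 0
(287.92 + 3770.6) T = 287.92*58.5 + 3770.6*18.2
T = 85467 / 4058.5 = 21.1 °C

T_f ≈ 21.1 °C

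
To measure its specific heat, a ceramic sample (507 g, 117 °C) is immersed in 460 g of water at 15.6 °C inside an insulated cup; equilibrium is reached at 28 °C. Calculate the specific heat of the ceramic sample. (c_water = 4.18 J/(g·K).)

Heat gained plus heat lost sum to zero:
507×c×(28 − 117) + 460×4.18×(28 − 15.6) = 0
-45123 c = -23843
c = -23843/-45123 ≈ 0.5284 J/(g·K)

c ≈ 0.528 J/(g·K)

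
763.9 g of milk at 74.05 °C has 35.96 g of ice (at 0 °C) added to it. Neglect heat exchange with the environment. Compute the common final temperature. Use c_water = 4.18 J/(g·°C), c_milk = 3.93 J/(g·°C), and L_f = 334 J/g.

T_f ≈ 66.7 °C

Heat gained plus heat lost sum to zero:
fusion: m_ice L_f = 35.96·334 = 12011; warm the meltwater: 150.31 T; milk: 3002.1(T − 74.05)
3152.4 T = 222308 − 12011 = 210297
T ≈ 66.71 °C (positive, so assuming full melt was valid).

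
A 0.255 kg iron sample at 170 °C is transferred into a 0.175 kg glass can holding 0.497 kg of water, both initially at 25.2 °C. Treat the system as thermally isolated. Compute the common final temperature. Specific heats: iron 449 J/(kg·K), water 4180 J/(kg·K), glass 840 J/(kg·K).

T_f is the heat-capacity-weighted average of the initial temperatures:
T_f = (114.5×170 + 2077.5×25.2 + 147×25.2) / (114.5 + 2077.5 + 147)
    = 75521 / 2339 ≈ 32.29 °C

T_f ≈ 32.3 °C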